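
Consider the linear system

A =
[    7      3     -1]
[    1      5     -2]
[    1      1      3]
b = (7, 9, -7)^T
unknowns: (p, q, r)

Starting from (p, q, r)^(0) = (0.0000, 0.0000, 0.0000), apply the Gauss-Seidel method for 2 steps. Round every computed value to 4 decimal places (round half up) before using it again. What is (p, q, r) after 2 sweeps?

(-0.1429, 0.5486, -2.4686)

Iteration 1:
  p = (7 - (3)·0.0000 - (-1)·0.0000) / (7) = 1.0000
  q = (9 - (1)·1.0000 - (-2)·0.0000) / (5) = 1.6000
  r = (-7 - (1)·1.0000 - (1)·1.6000) / (3) = -3.2000
Iteration 2:
  p = (7 - (3)·1.6000 - (-1)·-3.2000) / (7) = -0.1429
  q = (9 - (1)·-0.1429 - (-2)·-3.2000) / (5) = 0.5486
  r = (-7 - (1)·-0.1429 - (1)·0.5486) / (3) = -2.4686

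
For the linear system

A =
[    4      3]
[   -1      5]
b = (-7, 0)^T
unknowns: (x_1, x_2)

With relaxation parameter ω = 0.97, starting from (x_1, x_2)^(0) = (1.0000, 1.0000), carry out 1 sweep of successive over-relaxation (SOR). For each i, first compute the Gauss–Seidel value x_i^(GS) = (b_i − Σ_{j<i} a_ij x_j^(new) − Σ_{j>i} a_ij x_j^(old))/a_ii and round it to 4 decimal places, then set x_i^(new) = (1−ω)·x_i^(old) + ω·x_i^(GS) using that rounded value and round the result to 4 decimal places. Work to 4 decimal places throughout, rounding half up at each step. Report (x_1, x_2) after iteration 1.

Iteration 1:
  x_1: GS value = (-7 - (3)·1.0000) / (4) = -2.5000;  x_1 ← (1−ω)·1.0000 + ω·-2.5000 = -2.3950
  x_2: GS value = (0 - (-1)·-2.3950) / (5) = -0.4790;  x_2 ← (1−ω)·1.0000 + ω·-0.4790 = -0.4346

(-2.3950, -0.4346)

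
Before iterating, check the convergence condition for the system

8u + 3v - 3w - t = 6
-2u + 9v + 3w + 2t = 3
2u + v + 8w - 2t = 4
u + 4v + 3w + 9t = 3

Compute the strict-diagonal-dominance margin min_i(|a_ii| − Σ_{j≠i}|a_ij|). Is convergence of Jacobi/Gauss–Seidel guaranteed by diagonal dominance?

1

row 1: |8| − (3+3+1) = 1
row 2: |9| − (2+3+2) = 2
row 3: |8| − (2+1+2) = 3
row 4: |9| − (1+4+3) = 1
minimum over rows = 1 → strictly diagonally dominant (convergence guaranteed)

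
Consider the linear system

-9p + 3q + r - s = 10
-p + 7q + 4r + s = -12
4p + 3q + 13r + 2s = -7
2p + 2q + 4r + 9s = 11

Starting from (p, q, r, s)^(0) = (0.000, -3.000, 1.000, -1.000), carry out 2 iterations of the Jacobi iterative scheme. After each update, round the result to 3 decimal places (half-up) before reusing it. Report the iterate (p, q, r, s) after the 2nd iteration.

(-1.952, -2.366, 0.315, 1.981)

Iteration 1:
  p = (10 - (3)·-3.000 - (1)·1.000 - (-1)·-1.000) / (-9) = -1.889
  q = (-12 - (-1)·0.000 - (4)·1.000 - (1)·-1.000) / (7) = -2.143
  r = (-7 - (4)·0.000 - (3)·-3.000 - (2)·-1.000) / (13) = 0.308
  s = (11 - (2)·0.000 - (2)·-3.000 - (4)·1.000) / (9) = 1.444
Iteration 2:
  p = (10 - (3)·-2.143 - (1)·0.308 - (-1)·1.444) / (-9) = -1.952
  q = (-12 - (-1)·-1.889 - (4)·0.308 - (1)·1.444) / (7) = -2.366
  r = (-7 - (4)·-1.889 - (3)·-2.143 - (2)·1.444) / (13) = 0.315
  s = (11 - (2)·-1.889 - (2)·-2.143 - (4)·0.308) / (9) = 1.981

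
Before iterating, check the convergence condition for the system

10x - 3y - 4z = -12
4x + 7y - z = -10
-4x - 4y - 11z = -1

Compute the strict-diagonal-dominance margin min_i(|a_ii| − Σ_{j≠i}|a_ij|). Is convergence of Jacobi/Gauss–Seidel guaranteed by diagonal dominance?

row 1: |10| − (3+4) = 3
row 2: |7| − (4+1) = 2
row 3: |-11| − (4+4) = 3
minimum over rows = 2 → strictly diagonally dominant (convergence guaranteed)

2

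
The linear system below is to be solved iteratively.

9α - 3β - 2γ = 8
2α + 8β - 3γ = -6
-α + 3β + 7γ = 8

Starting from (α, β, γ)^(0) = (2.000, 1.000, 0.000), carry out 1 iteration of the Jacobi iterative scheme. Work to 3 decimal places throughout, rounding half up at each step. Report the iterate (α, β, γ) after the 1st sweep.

Iteration 1:
  α = (8 - (-3)·1.000 - (-2)·0.000) / (9) = 1.222
  β = (-6 - (2)·2.000 - (-3)·0.000) / (8) = -1.250
  γ = (8 - (-1)·2.000 - (3)·1.000) / (7) = 1.000

(1.222, -1.250, 1.000)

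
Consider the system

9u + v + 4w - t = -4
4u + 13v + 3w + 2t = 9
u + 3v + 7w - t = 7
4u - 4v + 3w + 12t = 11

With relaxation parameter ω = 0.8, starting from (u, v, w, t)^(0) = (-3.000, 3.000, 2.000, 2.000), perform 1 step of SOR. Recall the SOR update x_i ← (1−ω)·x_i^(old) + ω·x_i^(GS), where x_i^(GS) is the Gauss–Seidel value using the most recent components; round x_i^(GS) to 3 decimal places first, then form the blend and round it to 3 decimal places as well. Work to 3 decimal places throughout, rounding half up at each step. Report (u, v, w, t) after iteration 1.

Iteration 1:
  u: GS value = (-4 - (1)·3.000 - (4)·2.000 - (-1)·2.000) / (9) = -1.444;  u ← (1−ω)·-3.000 + ω·-1.444 = -1.755
  v: GS value = (9 - (4)·-1.755 - (3)·2.000 - (2)·2.000) / (13) = 0.463;  v ← (1−ω)·3.000 + ω·0.463 = 0.970
  w: GS value = (7 - (1)·-1.755 - (3)·0.970 - (-1)·2.000) / (7) = 1.121;  w ← (1−ω)·2.000 + ω·1.121 = 1.297
  t: GS value = (11 - (4)·-1.755 - (-4)·0.970 - (3)·1.297) / (12) = 1.501;  t ← (1−ω)·2.000 + ω·1.501 = 1.601

(-1.755, 0.970, 1.297, 1.601)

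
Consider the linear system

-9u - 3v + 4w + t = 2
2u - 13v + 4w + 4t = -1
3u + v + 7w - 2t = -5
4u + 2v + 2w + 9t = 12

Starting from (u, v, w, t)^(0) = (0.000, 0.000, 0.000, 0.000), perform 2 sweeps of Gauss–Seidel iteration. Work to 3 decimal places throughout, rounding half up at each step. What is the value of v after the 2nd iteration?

0.312

Iteration 1:
  u = (2 - (-3)·0.000 - (4)·0.000 - (1)·0.000) / (-9) = -0.222
  v = (-1 - (2)·-0.222 - (4)·0.000 - (4)·0.000) / (-13) = 0.043
  w = (-5 - (3)·-0.222 - (1)·0.043 - (-2)·0.000) / (7) = -0.625
  t = (12 - (4)·-0.222 - (2)·0.043 - (2)·-0.625) / (9) = 1.561
Iteration 2:
  u = (2 - (-3)·0.043 - (4)·-0.625 - (1)·1.561) / (-9) = -0.341
  v = (-1 - (2)·-0.341 - (4)·-0.625 - (4)·1.561) / (-13) = 0.312
  w = (-5 - (3)·-0.341 - (1)·0.312 - (-2)·1.561) / (7) = -0.167
  t = (12 - (4)·-0.341 - (2)·0.312 - (2)·-0.167) / (9) = 1.453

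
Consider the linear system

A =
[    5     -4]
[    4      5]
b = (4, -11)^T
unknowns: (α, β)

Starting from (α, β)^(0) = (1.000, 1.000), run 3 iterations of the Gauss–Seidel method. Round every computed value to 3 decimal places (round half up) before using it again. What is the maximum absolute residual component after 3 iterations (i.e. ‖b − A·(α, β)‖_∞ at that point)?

Iteration 1:
  α = (4 - (-4)·1.000) / (5) = 1.600
  β = (-11 - (4)·1.600) / (5) = -3.480
Iteration 2:
  α = (4 - (-4)·-3.480) / (5) = -1.984
  β = (-11 - (4)·-1.984) / (5) = -0.613
Iteration 3:
  α = (4 - (-4)·-0.613) / (5) = 0.310
  β = (-11 - (4)·0.310) / (5) = -2.448
Residual b − A·x = (-7.342, 0.000); ∞-norm = 7.342

7.342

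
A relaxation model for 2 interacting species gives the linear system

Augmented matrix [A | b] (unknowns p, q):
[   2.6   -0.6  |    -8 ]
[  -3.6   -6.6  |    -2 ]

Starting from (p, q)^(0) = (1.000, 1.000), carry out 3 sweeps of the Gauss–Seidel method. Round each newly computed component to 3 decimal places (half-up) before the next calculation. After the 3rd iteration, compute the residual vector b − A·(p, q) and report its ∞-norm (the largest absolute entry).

Iteration 1:
  p = (-8 - (-0.6)·1.000) / (2.6) = -2.846
  q = (-2 - (-3.6)·-2.846) / (-6.6) = 1.855
Iteration 2:
  p = (-8 - (-0.6)·1.855) / (2.6) = -2.649
  q = (-2 - (-3.6)·-2.649) / (-6.6) = 1.748
Iteration 3:
  p = (-8 - (-0.6)·1.748) / (2.6) = -2.674
  q = (-2 - (-3.6)·-2.674) / (-6.6) = 1.762
Residual b − A·x = (0.010, 0.003); ∞-norm = 0.010

0.010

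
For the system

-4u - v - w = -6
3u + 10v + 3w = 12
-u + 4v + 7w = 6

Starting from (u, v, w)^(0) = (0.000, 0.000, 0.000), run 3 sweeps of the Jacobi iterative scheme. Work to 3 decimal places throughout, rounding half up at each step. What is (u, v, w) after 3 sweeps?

(1.280, 0.788, 0.716)

Iteration 1:
  u = (-6 - (-1)·0.000 - (-1)·0.000) / (-4) = 1.500
  v = (12 - (3)·0.000 - (3)·0.000) / (10) = 1.200
  w = (6 - (-1)·0.000 - (4)·0.000) / (7) = 0.857
Iteration 2:
  u = (-6 - (-1)·1.200 - (-1)·0.857) / (-4) = 0.986
  v = (12 - (3)·1.500 - (3)·0.857) / (10) = 0.493
  w = (6 - (-1)·1.500 - (4)·1.200) / (7) = 0.386
Iteration 3:
  u = (-6 - (-1)·0.493 - (-1)·0.386) / (-4) = 1.280
  v = (12 - (3)·0.986 - (3)·0.386) / (10) = 0.788
  w = (6 - (-1)·0.986 - (4)·0.493) / (7) = 0.716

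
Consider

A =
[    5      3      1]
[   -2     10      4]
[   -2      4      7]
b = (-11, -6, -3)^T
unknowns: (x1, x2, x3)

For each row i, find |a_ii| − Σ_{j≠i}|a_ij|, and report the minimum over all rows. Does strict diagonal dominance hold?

row 1: |5| − (3+1) = 1
row 2: |10| − (2+4) = 4
row 3: |7| − (2+4) = 1
minimum over rows = 1 → strictly diagonally dominant (convergence guaranteed)

1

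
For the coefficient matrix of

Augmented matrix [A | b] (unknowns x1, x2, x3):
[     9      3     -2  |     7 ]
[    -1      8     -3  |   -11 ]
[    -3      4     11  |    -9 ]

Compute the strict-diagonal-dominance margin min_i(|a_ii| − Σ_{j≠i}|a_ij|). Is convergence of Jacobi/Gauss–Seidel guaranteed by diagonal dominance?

row 1: |9| − (3+2) = 4
row 2: |8| − (1+3) = 4
row 3: |11| − (3+4) = 4
minimum over rows = 4 → strictly diagonally dominant (convergence guaranteed)

4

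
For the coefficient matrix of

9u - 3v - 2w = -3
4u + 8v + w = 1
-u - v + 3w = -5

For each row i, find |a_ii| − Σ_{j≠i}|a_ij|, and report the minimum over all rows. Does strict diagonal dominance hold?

row 1: |9| − (3+2) = 4
row 2: |8| − (4+1) = 3
row 3: |3| − (1+1) = 1
minimum over rows = 1 → strictly diagonally dominant (convergence guaranteed)

1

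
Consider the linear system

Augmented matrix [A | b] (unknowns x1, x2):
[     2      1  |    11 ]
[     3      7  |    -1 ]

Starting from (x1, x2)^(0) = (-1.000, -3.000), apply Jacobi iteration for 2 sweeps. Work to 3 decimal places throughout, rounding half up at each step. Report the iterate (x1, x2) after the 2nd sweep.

Iteration 1:
  x1 = (11 - (1)·-3.000) / (2) = 7.000
  x2 = (-1 - (3)·-1.000) / (7) = 0.286
Iteration 2:
  x1 = (11 - (1)·0.286) / (2) = 5.357
  x2 = (-1 - (3)·7.000) / (7) = -3.143

(5.357, -3.143)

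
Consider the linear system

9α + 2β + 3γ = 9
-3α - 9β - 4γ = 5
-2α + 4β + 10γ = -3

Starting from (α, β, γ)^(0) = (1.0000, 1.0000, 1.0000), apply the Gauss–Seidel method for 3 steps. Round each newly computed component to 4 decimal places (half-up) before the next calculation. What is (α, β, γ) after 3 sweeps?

(1.1158, -1.0862, 0.3576)

Iteration 1:
  α = (9 - (2)·1.0000 - (3)·1.0000) / (9) = 0.4444
  β = (5 - (-3)·0.4444 - (-4)·1.0000) / (-9) = -1.1481
  γ = (-3 - (-2)·0.4444 - (4)·-1.1481) / (10) = 0.2481
Iteration 2:
  α = (9 - (2)·-1.1481 - (3)·0.2481) / (9) = 1.1724
  β = (5 - (-3)·1.1724 - (-4)·0.2481) / (-9) = -1.0566
  γ = (-3 - (-2)·1.1724 - (4)·-1.0566) / (10) = 0.3571
Iteration 3:
  α = (9 - (2)·-1.0566 - (3)·0.3571) / (9) = 1.1158
  β = (5 - (-3)·1.1158 - (-4)·0.3571) / (-9) = -1.0862
  γ = (-3 - (-2)·1.1158 - (4)·-1.0862) / (10) = 0.3576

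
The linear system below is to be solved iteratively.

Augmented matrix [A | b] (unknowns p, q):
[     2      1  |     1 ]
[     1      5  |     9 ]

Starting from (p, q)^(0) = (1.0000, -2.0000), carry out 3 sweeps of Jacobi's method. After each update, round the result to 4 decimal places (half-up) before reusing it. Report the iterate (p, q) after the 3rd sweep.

(-0.2500, 1.8600)

Iteration 1:
  p = (1 - (1)·-2.0000) / (2) = 1.5000
  q = (9 - (1)·1.0000) / (5) = 1.6000
Iteration 2:
  p = (1 - (1)·1.6000) / (2) = -0.3000
  q = (9 - (1)·1.5000) / (5) = 1.5000
Iteration 3:
  p = (1 - (1)·1.5000) / (2) = -0.2500
  q = (9 - (1)·-0.3000) / (5) = 1.8600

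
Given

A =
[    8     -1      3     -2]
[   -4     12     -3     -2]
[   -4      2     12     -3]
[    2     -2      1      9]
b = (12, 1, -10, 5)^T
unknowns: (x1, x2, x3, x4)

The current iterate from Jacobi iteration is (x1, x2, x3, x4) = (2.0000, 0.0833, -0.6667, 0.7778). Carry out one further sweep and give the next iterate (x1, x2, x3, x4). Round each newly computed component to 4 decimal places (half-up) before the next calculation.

(1.9549, 0.7130, 0.0139, 0.2037)

One sweep:
  x1 = (12 - (-1)·0.0833 - (3)·-0.6667 - (-2)·0.7778) / (8) = 1.9549
  x2 = (1 - (-4)·2.0000 - (-3)·-0.6667 - (-2)·0.7778) / (12) = 0.7130
  x3 = (-10 - (-4)·2.0000 - (2)·0.0833 - (-3)·0.7778) / (12) = 0.0139
  x4 = (5 - (2)·2.0000 - (-2)·0.0833 - (1)·-0.6667) / (9) = 0.2037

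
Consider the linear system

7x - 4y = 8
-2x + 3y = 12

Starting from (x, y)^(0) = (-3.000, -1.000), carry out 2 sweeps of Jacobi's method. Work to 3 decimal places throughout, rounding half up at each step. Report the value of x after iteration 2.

Iteration 1:
  x = (8 - (-4)·-1.000) / (7) = 0.571
  y = (12 - (-2)·-3.000) / (3) = 2.000
Iteration 2:
  x = (8 - (-4)·2.000) / (7) = 2.286
  y = (12 - (-2)·0.571) / (3) = 4.381

2.286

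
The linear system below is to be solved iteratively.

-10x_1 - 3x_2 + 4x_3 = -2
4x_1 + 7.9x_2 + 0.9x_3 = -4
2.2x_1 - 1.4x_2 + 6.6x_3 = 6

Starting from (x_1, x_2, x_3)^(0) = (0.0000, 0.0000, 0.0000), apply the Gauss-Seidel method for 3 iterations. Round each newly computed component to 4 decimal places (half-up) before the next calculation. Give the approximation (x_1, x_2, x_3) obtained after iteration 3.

Iteration 1:
  x_1 = (-2 - (-3)·0.0000 - (4)·0.0000) / (-10) = 0.2000
  x_2 = (-4 - (4)·0.2000 - (0.9)·0.0000) / (7.9) = -0.6076
  x_3 = (6 - (2.2)·0.2000 - (-1.4)·-0.6076) / (6.6) = 0.7135
Iteration 2:
  x_1 = (-2 - (-3)·-0.6076 - (4)·0.7135) / (-10) = 0.6677
  x_2 = (-4 - (4)·0.6677 - (0.9)·0.7135) / (7.9) = -0.9257
  x_3 = (6 - (2.2)·0.6677 - (-1.4)·-0.9257) / (6.6) = 0.4902
Iteration 3:
  x_1 = (-2 - (-3)·-0.9257 - (4)·0.4902) / (-10) = 0.6738
  x_2 = (-4 - (4)·0.6738 - (0.9)·0.4902) / (7.9) = -0.9033
  x_3 = (6 - (2.2)·0.6738 - (-1.4)·-0.9033) / (6.6) = 0.4929

(0.6738, -0.9033, 0.4929)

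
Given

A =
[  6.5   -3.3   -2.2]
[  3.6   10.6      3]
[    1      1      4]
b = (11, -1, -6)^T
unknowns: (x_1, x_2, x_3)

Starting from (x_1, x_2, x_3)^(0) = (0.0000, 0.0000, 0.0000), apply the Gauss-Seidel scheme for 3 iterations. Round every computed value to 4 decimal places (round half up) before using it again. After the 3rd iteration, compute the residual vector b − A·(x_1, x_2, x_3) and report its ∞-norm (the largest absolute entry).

Iteration 1:
  x_1 = (11 - (-3.3)·0.0000 - (-2.2)·0.0000) / (6.5) = 1.6923
  x_2 = (-1 - (3.6)·1.6923 - (3)·0.0000) / (10.6) = -0.6691
  x_3 = (-6 - (1)·1.6923 - (1)·-0.6691) / (4) = -1.7558
Iteration 2:
  x_1 = (11 - (-3.3)·-0.6691 - (-2.2)·-1.7558) / (6.5) = 0.7583
  x_2 = (-1 - (3.6)·0.7583 - (3)·-1.7558) / (10.6) = 0.1450
  x_3 = (-6 - (1)·0.7583 - (1)·0.1450) / (4) = -1.7258
Iteration 3:
  x_1 = (11 - (-3.3)·0.1450 - (-2.2)·-1.7258) / (6.5) = 1.1818
  x_2 = (-1 - (3.6)·1.1818 - (3)·-1.7258) / (10.6) = -0.0073
  x_3 = (-6 - (1)·1.1818 - (1)·-0.0073) / (4) = -1.7936
Residual b − A·x = (-0.6517, 0.2037, -0.0001); ∞-norm = 0.6517

0.6517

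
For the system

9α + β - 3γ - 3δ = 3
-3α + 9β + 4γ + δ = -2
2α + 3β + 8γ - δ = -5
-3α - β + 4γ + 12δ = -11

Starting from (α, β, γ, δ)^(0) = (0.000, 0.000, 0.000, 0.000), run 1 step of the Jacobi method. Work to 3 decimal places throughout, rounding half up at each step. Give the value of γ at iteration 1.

-0.625

Iteration 1:
  α = (3 - (1)·0.000 - (-3)·0.000 - (-3)·0.000) / (9) = 0.333
  β = (-2 - (-3)·0.000 - (4)·0.000 - (1)·0.000) / (9) = -0.222
  γ = (-5 - (2)·0.000 - (3)·0.000 - (-1)·0.000) / (8) = -0.625
  δ = (-11 - (-3)·0.000 - (-1)·0.000 - (4)·0.000) / (12) = -0.917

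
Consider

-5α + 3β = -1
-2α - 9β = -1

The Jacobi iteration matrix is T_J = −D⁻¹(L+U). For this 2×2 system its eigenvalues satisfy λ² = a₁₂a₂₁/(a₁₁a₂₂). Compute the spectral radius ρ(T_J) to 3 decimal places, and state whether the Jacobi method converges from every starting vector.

a₁₂a₂₁/(a₁₁a₂₂) = (3)·(-2) / ((-5)·(-9)) = -0.133333
ρ = √|-0.133333| = √0.133333 = 0.365
ρ < 1, so Jacobi converges

0.365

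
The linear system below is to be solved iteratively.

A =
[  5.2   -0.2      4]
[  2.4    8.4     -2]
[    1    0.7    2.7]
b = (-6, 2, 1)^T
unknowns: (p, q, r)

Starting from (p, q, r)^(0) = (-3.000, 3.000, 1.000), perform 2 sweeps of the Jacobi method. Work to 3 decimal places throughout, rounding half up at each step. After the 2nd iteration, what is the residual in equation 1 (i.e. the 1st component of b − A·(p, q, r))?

Iteration 1:
  p = (-6 - (-0.2)·3.000 - (4)·1.000) / (5.2) = -1.808
  q = (2 - (2.4)·-3.000 - (-2)·1.000) / (8.4) = 1.333
  r = (1 - (1)·-3.000 - (0.7)·3.000) / (2.7) = 0.704
Iteration 2:
  p = (-6 - (-0.2)·1.333 - (4)·0.704) / (5.2) = -1.644
  q = (2 - (2.4)·-1.808 - (-2)·0.704) / (8.4) = 0.922
  r = (1 - (1)·-1.808 - (0.7)·1.333) / (2.7) = 0.694
Residual b − A·x = (-0.043, -0.411, 0.125)

-0.043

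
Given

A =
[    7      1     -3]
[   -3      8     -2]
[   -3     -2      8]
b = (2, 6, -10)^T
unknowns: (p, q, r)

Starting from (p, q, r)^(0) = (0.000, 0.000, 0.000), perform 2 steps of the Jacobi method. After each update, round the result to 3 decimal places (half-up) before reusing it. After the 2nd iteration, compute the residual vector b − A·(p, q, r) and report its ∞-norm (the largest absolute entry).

2.341

Iteration 1:
  p = (2 - (1)·0.000 - (-3)·0.000) / (7) = 0.286
  q = (6 - (-3)·0.000 - (-2)·0.000) / (8) = 0.750
  r = (-10 - (-3)·0.000 - (-2)·0.000) / (8) = -1.250
Iteration 2:
  p = (2 - (1)·0.750 - (-3)·-1.250) / (7) = -0.357
  q = (6 - (-3)·0.286 - (-2)·-1.250) / (8) = 0.545
  r = (-10 - (-3)·0.286 - (-2)·0.750) / (8) = -0.955
Residual b − A·x = (1.089, -1.341, -2.341); ∞-norm = 2.341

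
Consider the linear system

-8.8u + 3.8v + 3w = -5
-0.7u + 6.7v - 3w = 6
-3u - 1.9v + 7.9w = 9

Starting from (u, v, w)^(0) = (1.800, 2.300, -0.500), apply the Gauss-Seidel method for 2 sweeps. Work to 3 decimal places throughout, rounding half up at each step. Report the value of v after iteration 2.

Iteration 1:
  u = (-5 - (3.8)·2.300 - (3)·-0.500) / (-8.8) = 1.391
  v = (6 - (-0.7)·1.391 - (-3)·-0.500) / (6.7) = 0.817
  w = (9 - (-3)·1.391 - (-1.9)·0.817) / (7.9) = 1.864
Iteration 2:
  u = (-5 - (3.8)·0.817 - (3)·1.864) / (-8.8) = 1.556
  v = (6 - (-0.7)·1.556 - (-3)·1.864) / (6.7) = 1.893
  w = (9 - (-3)·1.556 - (-1.9)·1.893) / (7.9) = 2.185

1.893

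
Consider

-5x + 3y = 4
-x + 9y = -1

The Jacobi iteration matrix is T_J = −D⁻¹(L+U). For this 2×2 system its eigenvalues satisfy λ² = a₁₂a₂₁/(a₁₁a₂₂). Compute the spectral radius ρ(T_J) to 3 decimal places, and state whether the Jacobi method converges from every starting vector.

a₁₂a₂₁/(a₁₁a₂₂) = (3)·(-1) / ((-5)·(9)) = 0.066667
ρ = √|0.066667| = √0.066667 = 0.258
ρ < 1, so Jacobi converges

0.258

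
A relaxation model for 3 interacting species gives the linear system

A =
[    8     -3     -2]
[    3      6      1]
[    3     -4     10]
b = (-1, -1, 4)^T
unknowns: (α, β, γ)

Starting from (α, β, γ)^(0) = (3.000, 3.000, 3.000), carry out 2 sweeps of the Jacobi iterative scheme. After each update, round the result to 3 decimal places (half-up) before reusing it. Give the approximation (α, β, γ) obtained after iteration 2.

Iteration 1:
  α = (-1 - (-3)·3.000 - (-2)·3.000) / (8) = 1.750
  β = (-1 - (3)·3.000 - (1)·3.000) / (6) = -2.167
  γ = (4 - (3)·3.000 - (-4)·3.000) / (10) = 0.700
Iteration 2:
  α = (-1 - (-3)·-2.167 - (-2)·0.700) / (8) = -0.763
  β = (-1 - (3)·1.750 - (1)·0.700) / (6) = -1.158
  γ = (4 - (3)·1.750 - (-4)·-2.167) / (10) = -0.992

(-0.763, -1.158, -0.992)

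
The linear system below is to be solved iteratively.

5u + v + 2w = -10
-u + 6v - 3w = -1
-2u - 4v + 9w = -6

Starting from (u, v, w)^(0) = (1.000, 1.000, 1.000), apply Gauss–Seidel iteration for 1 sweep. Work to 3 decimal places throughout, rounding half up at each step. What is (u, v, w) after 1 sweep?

Iteration 1:
  u = (-10 - (1)·1.000 - (2)·1.000) / (5) = -2.600
  v = (-1 - (-1)·-2.600 - (-3)·1.000) / (6) = -0.100
  w = (-6 - (-2)·-2.600 - (-4)·-0.100) / (9) = -1.289

(-2.600, -0.100, -1.289)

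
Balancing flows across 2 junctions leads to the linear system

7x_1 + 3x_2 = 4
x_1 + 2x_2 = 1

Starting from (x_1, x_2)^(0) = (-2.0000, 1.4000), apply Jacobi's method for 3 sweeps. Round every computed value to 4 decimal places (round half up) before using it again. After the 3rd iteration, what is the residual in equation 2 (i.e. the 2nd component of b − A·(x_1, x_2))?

-0.4224

Iteration 1:
  x_1 = (4 - (3)·1.4000) / (7) = -0.0286
  x_2 = (1 - (1)·-2.0000) / (2) = 1.5000
Iteration 2:
  x_1 = (4 - (3)·1.5000) / (7) = -0.0714
  x_2 = (1 - (1)·-0.0286) / (2) = 0.5143
Iteration 3:
  x_1 = (4 - (3)·0.5143) / (7) = 0.3510
  x_2 = (1 - (1)·-0.0714) / (2) = 0.5357
Residual b − A·x = (-0.0641, -0.4224)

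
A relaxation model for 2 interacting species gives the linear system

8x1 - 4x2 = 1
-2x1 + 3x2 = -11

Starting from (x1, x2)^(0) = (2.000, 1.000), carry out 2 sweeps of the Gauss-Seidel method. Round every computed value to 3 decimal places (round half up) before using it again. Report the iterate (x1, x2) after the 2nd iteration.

(-1.500, -4.667)

Iteration 1:
  x1 = (1 - (-4)·1.000) / (8) = 0.625
  x2 = (-11 - (-2)·0.625) / (3) = -3.250
Iteration 2:
  x1 = (1 - (-4)·-3.250) / (8) = -1.500
  x2 = (-11 - (-2)·-1.500) / (3) = -4.667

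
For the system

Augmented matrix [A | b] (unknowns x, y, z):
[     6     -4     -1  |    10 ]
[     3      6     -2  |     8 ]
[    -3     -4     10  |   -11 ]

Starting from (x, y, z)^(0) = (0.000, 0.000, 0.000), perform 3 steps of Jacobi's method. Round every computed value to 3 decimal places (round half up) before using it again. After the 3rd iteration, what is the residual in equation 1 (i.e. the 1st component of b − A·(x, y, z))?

Iteration 1:
  x = (10 - (-4)·0.000 - (-1)·0.000) / (6) = 1.667
  y = (8 - (3)·0.000 - (-2)·0.000) / (6) = 1.333
  z = (-11 - (-3)·0.000 - (-4)·0.000) / (10) = -1.100
Iteration 2:
  x = (10 - (-4)·1.333 - (-1)·-1.100) / (6) = 2.372
  y = (8 - (3)·1.667 - (-2)·-1.100) / (6) = 0.133
  z = (-11 - (-3)·1.667 - (-4)·1.333) / (10) = -0.067
Iteration 3:
  x = (10 - (-4)·0.133 - (-1)·-0.067) / (6) = 1.744
  y = (8 - (3)·2.372 - (-2)·-0.067) / (6) = 0.125
  z = (-11 - (-3)·2.372 - (-4)·0.133) / (10) = -0.335
Residual b − A·x = (-0.299, 1.348, -1.918)

-0.299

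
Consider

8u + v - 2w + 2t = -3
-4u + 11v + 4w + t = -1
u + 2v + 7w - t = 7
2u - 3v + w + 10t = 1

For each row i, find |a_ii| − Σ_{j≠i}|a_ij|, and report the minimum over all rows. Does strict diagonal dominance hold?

2

row 1: |8| − (1+2+2) = 3
row 2: |11| − (4+4+1) = 2
row 3: |7| − (1+2+1) = 3
row 4: |10| − (2+3+1) = 4
minimum over rows = 2 → strictly diagonally dominant (convergence guaranteed)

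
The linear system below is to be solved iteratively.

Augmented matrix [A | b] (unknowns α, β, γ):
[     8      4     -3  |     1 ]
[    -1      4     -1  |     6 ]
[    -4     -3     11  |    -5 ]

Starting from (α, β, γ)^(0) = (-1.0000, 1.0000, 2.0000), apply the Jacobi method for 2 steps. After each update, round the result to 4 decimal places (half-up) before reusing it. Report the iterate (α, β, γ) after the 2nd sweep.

(-0.9546, 1.4574, 0.1591)

Iteration 1:
  α = (1 - (4)·1.0000 - (-3)·2.0000) / (8) = 0.3750
  β = (6 - (-1)·-1.0000 - (-1)·2.0000) / (4) = 1.7500
  γ = (-5 - (-4)·-1.0000 - (-3)·1.0000) / (11) = -0.5455
Iteration 2:
  α = (1 - (4)·1.7500 - (-3)·-0.5455) / (8) = -0.9546
  β = (6 - (-1)·0.3750 - (-1)·-0.5455) / (4) = 1.4574
  γ = (-5 - (-4)·0.3750 - (-3)·1.7500) / (11) = 0.1591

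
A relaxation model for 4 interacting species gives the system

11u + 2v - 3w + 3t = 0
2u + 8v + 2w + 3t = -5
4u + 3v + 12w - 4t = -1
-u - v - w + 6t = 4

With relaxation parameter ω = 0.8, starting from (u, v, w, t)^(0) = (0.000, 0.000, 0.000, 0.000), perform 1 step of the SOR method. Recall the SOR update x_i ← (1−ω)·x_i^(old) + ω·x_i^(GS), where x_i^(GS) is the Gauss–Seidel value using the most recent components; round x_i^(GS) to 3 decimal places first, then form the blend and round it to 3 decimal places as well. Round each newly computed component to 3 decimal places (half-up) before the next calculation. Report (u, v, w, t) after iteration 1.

(0.000, -0.500, 0.034, 0.471)

Iteration 1:
  u: GS value = (0 - (2)·0.000 - (-3)·0.000 - (3)·0.000) / (11) = 0.000;  u ← (1−ω)·0.000 + ω·0.000 = 0.000
  v: GS value = (-5 - (2)·0.000 - (2)·0.000 - (3)·0.000) / (8) = -0.625;  v ← (1−ω)·0.000 + ω·-0.625 = -0.500
  w: GS value = (-1 - (4)·0.000 - (3)·-0.500 - (-4)·0.000) / (12) = 0.042;  w ← (1−ω)·0.000 + ω·0.042 = 0.034
  t: GS value = (4 - (-1)·0.000 - (-1)·-0.500 - (-1)·0.034) / (6) = 0.589;  t ← (1−ω)·0.000 + ω·0.589 = 0.471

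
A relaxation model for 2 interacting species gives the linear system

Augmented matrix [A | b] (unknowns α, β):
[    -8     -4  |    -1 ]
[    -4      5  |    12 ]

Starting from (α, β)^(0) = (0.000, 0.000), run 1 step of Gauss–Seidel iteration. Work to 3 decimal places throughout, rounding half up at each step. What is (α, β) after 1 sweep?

Iteration 1:
  α = (-1 - (-4)·0.000) / (-8) = 0.125
  β = (12 - (-4)·0.125) / (5) = 2.500

(0.125, 2.500)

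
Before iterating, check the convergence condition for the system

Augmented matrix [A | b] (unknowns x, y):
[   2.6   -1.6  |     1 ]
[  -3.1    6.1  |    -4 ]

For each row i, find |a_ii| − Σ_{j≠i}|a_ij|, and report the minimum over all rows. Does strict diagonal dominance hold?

row 1: |2.6| − (1.6) = 1
row 2: |6.1| − (3.1) = 3
minimum over rows = 1 → strictly diagonally dominant (convergence guaranteed)

1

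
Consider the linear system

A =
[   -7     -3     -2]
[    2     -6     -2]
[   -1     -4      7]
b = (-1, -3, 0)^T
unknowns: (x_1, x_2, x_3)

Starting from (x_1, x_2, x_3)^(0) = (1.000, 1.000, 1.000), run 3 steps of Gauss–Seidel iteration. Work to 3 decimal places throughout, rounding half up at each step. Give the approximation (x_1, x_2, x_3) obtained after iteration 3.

(-0.215, 0.307, 0.145)

Iteration 1:
  x_1 = (-1 - (-3)·1.000 - (-2)·1.000) / (-7) = -0.571
  x_2 = (-3 - (2)·-0.571 - (-2)·1.000) / (-6) = -0.024
  x_3 = (0 - (-1)·-0.571 - (-4)·-0.024) / (7) = -0.095
Iteration 2:
  x_1 = (-1 - (-3)·-0.024 - (-2)·-0.095) / (-7) = 0.180
  x_2 = (-3 - (2)·0.180 - (-2)·-0.095) / (-6) = 0.592
  x_3 = (0 - (-1)·0.180 - (-4)·0.592) / (7) = 0.364
Iteration 3:
  x_1 = (-1 - (-3)·0.592 - (-2)·0.364) / (-7) = -0.215
  x_2 = (-3 - (2)·-0.215 - (-2)·0.364) / (-6) = 0.307
  x_3 = (0 - (-1)·-0.215 - (-4)·0.307) / (7) = 0.145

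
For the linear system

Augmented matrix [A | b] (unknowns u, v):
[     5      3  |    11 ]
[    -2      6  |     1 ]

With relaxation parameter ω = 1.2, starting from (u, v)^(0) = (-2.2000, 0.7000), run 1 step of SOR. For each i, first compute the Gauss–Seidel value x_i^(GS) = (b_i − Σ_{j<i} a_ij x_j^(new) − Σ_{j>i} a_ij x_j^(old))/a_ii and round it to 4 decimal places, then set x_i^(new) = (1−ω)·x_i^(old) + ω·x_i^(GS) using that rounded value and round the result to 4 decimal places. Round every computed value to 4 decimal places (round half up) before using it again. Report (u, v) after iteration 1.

Iteration 1:
  u: GS value = (11 - (3)·0.7000) / (5) = 1.7800;  u ← (1−ω)·-2.2000 + ω·1.7800 = 2.5760
  v: GS value = (1 - (-2)·2.5760) / (6) = 1.0253;  v ← (1−ω)·0.7000 + ω·1.0253 = 1.0904

(2.5760, 1.0904)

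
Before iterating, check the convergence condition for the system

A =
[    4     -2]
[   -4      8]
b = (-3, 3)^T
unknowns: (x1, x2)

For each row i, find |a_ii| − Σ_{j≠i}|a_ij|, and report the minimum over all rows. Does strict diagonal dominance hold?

2

row 1: |4| − (2) = 2
row 2: |8| − (4) = 4
minimum over rows = 2 → strictly diagonally dominant (convergence guaranteed)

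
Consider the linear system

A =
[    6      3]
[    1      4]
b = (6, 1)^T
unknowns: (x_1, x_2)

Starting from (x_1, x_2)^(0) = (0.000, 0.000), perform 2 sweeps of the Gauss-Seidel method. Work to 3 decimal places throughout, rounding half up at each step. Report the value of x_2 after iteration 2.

Iteration 1:
  x_1 = (6 - (3)·0.000) / (6) = 1.000
  x_2 = (1 - (1)·1.000) / (4) = 0.000
Iteration 2:
  x_1 = (6 - (3)·0.000) / (6) = 1.000
  x_2 = (1 - (1)·1.000) / (4) = 0.000

0.000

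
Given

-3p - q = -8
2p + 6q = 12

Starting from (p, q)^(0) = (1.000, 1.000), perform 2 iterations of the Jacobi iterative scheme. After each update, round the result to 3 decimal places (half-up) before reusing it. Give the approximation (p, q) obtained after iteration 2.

(2.111, 1.222)

Iteration 1:
  p = (-8 - (-1)·1.000) / (-3) = 2.333
  q = (12 - (2)·1.000) / (6) = 1.667
Iteration 2:
  p = (-8 - (-1)·1.667) / (-3) = 2.111
  q = (12 - (2)·2.333) / (6) = 1.222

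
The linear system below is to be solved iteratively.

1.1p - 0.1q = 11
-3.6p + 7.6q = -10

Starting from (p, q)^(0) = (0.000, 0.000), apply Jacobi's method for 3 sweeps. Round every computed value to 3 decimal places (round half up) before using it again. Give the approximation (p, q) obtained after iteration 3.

(10.311, 3.364)

Iteration 1:
  p = (11 - (-0.1)·0.000) / (1.1) = 10.000
  q = (-10 - (-3.6)·0.000) / (7.6) = -1.316
Iteration 2:
  p = (11 - (-0.1)·-1.316) / (1.1) = 9.880
  q = (-10 - (-3.6)·10.000) / (7.6) = 3.421
Iteration 3:
  p = (11 - (-0.1)·3.421) / (1.1) = 10.311
  q = (-10 - (-3.6)·9.880) / (7.6) = 3.364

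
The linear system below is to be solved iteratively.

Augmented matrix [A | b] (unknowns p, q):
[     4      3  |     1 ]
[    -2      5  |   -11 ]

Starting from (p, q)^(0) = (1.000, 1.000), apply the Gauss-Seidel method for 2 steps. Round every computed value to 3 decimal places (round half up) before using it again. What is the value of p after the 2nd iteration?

Iteration 1:
  p = (1 - (3)·1.000) / (4) = -0.500
  q = (-11 - (-2)·-0.500) / (5) = -2.400
Iteration 2:
  p = (1 - (3)·-2.400) / (4) = 2.050
  q = (-11 - (-2)·2.050) / (5) = -1.380

2.050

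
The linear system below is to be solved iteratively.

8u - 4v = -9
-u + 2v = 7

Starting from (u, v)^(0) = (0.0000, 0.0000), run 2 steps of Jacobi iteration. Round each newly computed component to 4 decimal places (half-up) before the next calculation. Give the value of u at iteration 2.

Iteration 1:
  u = (-9 - (-4)·0.0000) / (8) = -1.1250
  v = (7 - (-1)·0.0000) / (2) = 3.5000
Iteration 2:
  u = (-9 - (-4)·3.5000) / (8) = 0.6250
  v = (7 - (-1)·-1.1250) / (2) = 2.9375

0.6250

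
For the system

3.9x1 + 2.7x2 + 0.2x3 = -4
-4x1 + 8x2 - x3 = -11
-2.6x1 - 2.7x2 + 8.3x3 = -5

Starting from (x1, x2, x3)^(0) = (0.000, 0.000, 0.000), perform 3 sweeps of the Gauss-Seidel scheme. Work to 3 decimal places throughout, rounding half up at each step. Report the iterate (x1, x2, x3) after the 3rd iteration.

Iteration 1:
  x1 = (-4 - (2.7)·0.000 - (0.2)·0.000) / (3.9) = -1.026
  x2 = (-11 - (-4)·-1.026 - (-1)·0.000) / (8) = -1.888
  x3 = (-5 - (-2.6)·-1.026 - (-2.7)·-1.888) / (8.3) = -1.538
Iteration 2:
  x1 = (-4 - (2.7)·-1.888 - (0.2)·-1.538) / (3.9) = 0.360
  x2 = (-11 - (-4)·0.360 - (-1)·-1.538) / (8) = -1.387
  x3 = (-5 - (-2.6)·0.360 - (-2.7)·-1.387) / (8.3) = -0.941
Iteration 3:
  x1 = (-4 - (2.7)·-1.387 - (0.2)·-0.941) / (3.9) = -0.017
  x2 = (-11 - (-4)·-0.017 - (-1)·-0.941) / (8) = -1.501
  x3 = (-5 - (-2.6)·-0.017 - (-2.7)·-1.501) / (8.3) = -1.096

(-0.017, -1.501, -1.096)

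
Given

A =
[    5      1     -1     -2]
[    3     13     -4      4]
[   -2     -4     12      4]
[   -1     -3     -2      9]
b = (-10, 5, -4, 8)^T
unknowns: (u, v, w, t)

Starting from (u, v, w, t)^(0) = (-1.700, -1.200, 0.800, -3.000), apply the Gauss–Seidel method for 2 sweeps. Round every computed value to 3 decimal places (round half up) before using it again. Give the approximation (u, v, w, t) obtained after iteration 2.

Iteration 1:
  u = (-10 - (1)·-1.200 - (-1)·0.800 - (-2)·-3.000) / (5) = -2.800
  v = (5 - (3)·-2.800 - (-4)·0.800 - (4)·-3.000) / (13) = 2.200
  w = (-4 - (-2)·-2.800 - (-4)·2.200 - (4)·-3.000) / (12) = 0.933
  t = (8 - (-1)·-2.800 - (-3)·2.200 - (-2)·0.933) / (9) = 1.518
Iteration 2:
  u = (-10 - (1)·2.200 - (-1)·0.933 - (-2)·1.518) / (5) = -1.646
  v = (5 - (3)·-1.646 - (-4)·0.933 - (4)·1.518) / (13) = 0.584
  w = (-4 - (-2)·-1.646 - (-4)·0.584 - (4)·1.518) / (12) = -0.919
  t = (8 - (-1)·-1.646 - (-3)·0.584 - (-2)·-0.919) / (9) = 0.696

(-1.646, 0.584, -0.919, 0.696)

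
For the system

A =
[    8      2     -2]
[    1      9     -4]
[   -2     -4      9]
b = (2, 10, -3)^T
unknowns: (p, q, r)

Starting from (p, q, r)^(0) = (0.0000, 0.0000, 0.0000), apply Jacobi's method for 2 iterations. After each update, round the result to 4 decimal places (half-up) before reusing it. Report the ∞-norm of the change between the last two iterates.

Iteration 1:
  p = (2 - (2)·0.0000 - (-2)·0.0000) / (8) = 0.2500
  q = (10 - (1)·0.0000 - (-4)·0.0000) / (9) = 1.1111
  r = (-3 - (-2)·0.0000 - (-4)·0.0000) / (9) = -0.3333
Iteration 2:
  p = (2 - (2)·1.1111 - (-2)·-0.3333) / (8) = -0.1111
  q = (10 - (1)·0.2500 - (-4)·-0.3333) / (9) = 0.9352
  r = (-3 - (-2)·0.2500 - (-4)·1.1111) / (9) = 0.2160
Change: (-0.3611, -0.1759, 0.5493) → max |·| = 0.5493

0.5493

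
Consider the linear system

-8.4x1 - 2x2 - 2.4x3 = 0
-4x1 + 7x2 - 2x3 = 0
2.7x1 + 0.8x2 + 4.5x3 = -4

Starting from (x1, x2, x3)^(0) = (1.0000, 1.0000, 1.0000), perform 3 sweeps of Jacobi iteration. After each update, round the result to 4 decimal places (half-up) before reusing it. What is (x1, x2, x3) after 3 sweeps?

(0.3924, -0.0522, -0.9143)

Iteration 1:
  x1 = (0 - (-2)·1.0000 - (-2.4)·1.0000) / (-8.4) = -0.5238
  x2 = (0 - (-4)·1.0000 - (-2)·1.0000) / (7) = 0.8571
  x3 = (-4 - (2.7)·1.0000 - (0.8)·1.0000) / (4.5) = -1.6667
Iteration 2:
  x1 = (0 - (-2)·0.8571 - (-2.4)·-1.6667) / (-8.4) = 0.2721
  x2 = (0 - (-4)·-0.5238 - (-2)·-1.6667) / (7) = -0.7755
  x3 = (-4 - (2.7)·-0.5238 - (0.8)·0.8571) / (4.5) = -0.7270
Iteration 3:
  x1 = (0 - (-2)·-0.7755 - (-2.4)·-0.7270) / (-8.4) = 0.3924
  x2 = (0 - (-4)·0.2721 - (-2)·-0.7270) / (7) = -0.0522
  x3 = (-4 - (2.7)·0.2721 - (0.8)·-0.7755) / (4.5) = -0.9143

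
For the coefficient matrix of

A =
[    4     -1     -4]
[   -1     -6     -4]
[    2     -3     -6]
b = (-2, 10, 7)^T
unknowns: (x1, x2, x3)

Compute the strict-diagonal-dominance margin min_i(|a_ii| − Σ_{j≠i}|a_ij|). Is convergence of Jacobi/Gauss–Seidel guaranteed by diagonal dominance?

row 1: |4| − (1+4) = -1
row 2: |-6| − (1+4) = 1
row 3: |-6| − (2+3) = 1
minimum over rows = -1 → not strictly diagonally dominant

-1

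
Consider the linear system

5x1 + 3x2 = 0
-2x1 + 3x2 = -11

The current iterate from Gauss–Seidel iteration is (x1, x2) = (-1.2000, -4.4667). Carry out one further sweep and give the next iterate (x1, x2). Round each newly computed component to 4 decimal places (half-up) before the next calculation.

One sweep:
  x1 = (0 - (3)·-4.4667) / (5) = 2.6800
  x2 = (-11 - (-2)·2.6800) / (3) = -1.8800

(2.6800, -1.8800)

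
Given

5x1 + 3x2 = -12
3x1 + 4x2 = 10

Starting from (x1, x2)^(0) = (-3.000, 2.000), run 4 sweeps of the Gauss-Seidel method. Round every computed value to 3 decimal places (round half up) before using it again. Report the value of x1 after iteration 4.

-6.773

Iteration 1:
  x1 = (-12 - (3)·2.000) / (5) = -3.600
  x2 = (10 - (3)·-3.600) / (4) = 5.200
Iteration 2:
  x1 = (-12 - (3)·5.200) / (5) = -5.520
  x2 = (10 - (3)·-5.520) / (4) = 6.640
Iteration 3:
  x1 = (-12 - (3)·6.640) / (5) = -6.384
  x2 = (10 - (3)·-6.384) / (4) = 7.288
Iteration 4:
  x1 = (-12 - (3)·7.288) / (5) = -6.773
  x2 = (10 - (3)·-6.773) / (4) = 7.580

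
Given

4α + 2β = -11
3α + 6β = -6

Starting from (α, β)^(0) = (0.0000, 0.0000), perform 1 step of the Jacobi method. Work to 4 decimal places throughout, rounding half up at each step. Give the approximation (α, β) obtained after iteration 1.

Iteration 1:
  α = (-11 - (2)·0.0000) / (4) = -2.7500
  β = (-6 - (3)·0.0000) / (6) = -1.0000

(-2.7500, -1.0000)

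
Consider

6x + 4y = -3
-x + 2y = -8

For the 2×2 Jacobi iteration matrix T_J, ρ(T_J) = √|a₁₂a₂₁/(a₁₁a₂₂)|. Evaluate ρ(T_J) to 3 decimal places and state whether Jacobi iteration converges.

a₁₂a₂₁/(a₁₁a₂₂) = (4)·(-1) / ((6)·(2)) = -0.333333
ρ = √|-0.333333| = √0.333333 = 0.577
ρ < 1, so Jacobi converges

0.577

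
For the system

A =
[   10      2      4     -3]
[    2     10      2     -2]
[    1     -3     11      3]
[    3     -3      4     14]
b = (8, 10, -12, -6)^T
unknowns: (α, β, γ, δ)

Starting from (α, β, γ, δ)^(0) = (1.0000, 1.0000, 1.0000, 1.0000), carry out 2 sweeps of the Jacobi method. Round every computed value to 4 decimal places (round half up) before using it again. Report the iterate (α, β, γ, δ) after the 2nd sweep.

(0.8984, 0.9935, -0.7234, -0.0266)

Iteration 1:
  α = (8 - (2)·1.0000 - (4)·1.0000 - (-3)·1.0000) / (10) = 0.5000
  β = (10 - (2)·1.0000 - (2)·1.0000 - (-2)·1.0000) / (10) = 0.8000
  γ = (-12 - (1)·1.0000 - (-3)·1.0000 - (3)·1.0000) / (11) = -1.1818
  δ = (-6 - (3)·1.0000 - (-3)·1.0000 - (4)·1.0000) / (14) = -0.7143
Iteration 2:
  α = (8 - (2)·0.8000 - (4)·-1.1818 - (-3)·-0.7143) / (10) = 0.8984
  β = (10 - (2)·0.5000 - (2)·-1.1818 - (-2)·-0.7143) / (10) = 0.9935
  γ = (-12 - (1)·0.5000 - (-3)·0.8000 - (3)·-0.7143) / (11) = -0.7234
  δ = (-6 - (3)·0.5000 - (-3)·0.8000 - (4)·-1.1818) / (14) = -0.0266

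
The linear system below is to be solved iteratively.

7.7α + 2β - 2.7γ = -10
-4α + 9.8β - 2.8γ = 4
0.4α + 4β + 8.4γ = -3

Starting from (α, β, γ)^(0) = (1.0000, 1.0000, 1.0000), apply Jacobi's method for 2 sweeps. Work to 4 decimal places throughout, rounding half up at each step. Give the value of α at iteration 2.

Iteration 1:
  α = (-10 - (2)·1.0000 - (-2.7)·1.0000) / (7.7) = -1.2078
  β = (4 - (-4)·1.0000 - (-2.8)·1.0000) / (9.8) = 1.1020
  γ = (-3 - (0.4)·1.0000 - (4)·1.0000) / (8.4) = -0.8810
Iteration 2:
  α = (-10 - (2)·1.1020 - (-2.7)·-0.8810) / (7.7) = -1.8939
  β = (4 - (-4)·-1.2078 - (-2.8)·-0.8810) / (9.8) = -0.3365
  γ = (-3 - (0.4)·-1.2078 - (4)·1.1020) / (8.4) = -0.8244

-1.8939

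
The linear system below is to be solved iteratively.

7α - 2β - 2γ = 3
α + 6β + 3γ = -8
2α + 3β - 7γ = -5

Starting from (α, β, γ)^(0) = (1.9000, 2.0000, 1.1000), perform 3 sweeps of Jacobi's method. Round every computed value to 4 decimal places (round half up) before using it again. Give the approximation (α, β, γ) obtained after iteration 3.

(-0.2750, -1.4741, -0.2886)

Iteration 1:
  α = (3 - (-2)·2.0000 - (-2)·1.1000) / (7) = 1.3143
  β = (-8 - (1)·1.9000 - (3)·1.1000) / (6) = -2.2000
  γ = (-5 - (2)·1.9000 - (3)·2.0000) / (-7) = 2.1143
Iteration 2:
  α = (3 - (-2)·-2.2000 - (-2)·2.1143) / (7) = 0.4041
  β = (-8 - (1)·1.3143 - (3)·2.1143) / (6) = -2.6095
  γ = (-5 - (2)·1.3143 - (3)·-2.2000) / (-7) = 0.1469
Iteration 3:
  α = (3 - (-2)·-2.6095 - (-2)·0.1469) / (7) = -0.2750
  β = (-8 - (1)·0.4041 - (3)·0.1469) / (6) = -1.4741
  γ = (-5 - (2)·0.4041 - (3)·-2.6095) / (-7) = -0.2886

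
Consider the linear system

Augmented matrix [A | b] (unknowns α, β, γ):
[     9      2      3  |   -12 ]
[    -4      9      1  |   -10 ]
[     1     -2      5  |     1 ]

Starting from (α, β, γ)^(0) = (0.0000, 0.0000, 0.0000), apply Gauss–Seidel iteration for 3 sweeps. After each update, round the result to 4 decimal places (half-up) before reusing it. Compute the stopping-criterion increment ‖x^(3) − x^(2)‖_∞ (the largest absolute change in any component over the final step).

0.0496

Iteration 1:
  α = (-12 - (2)·0.0000 - (3)·0.0000) / (9) = -1.3333
  β = (-10 - (-4)·-1.3333 - (1)·0.0000) / (9) = -1.7037
  γ = (1 - (1)·-1.3333 - (-2)·-1.7037) / (5) = -0.2148
Iteration 2:
  α = (-12 - (2)·-1.7037 - (3)·-0.2148) / (9) = -0.8831
  β = (-10 - (-4)·-0.8831 - (1)·-0.2148) / (9) = -1.4797
  γ = (1 - (1)·-0.8831 - (-2)·-1.4797) / (5) = -0.2153
Iteration 3:
  α = (-12 - (2)·-1.4797 - (3)·-0.2153) / (9) = -0.9327
  β = (-10 - (-4)·-0.9327 - (1)·-0.2153) / (9) = -1.5017
  γ = (1 - (1)·-0.9327 - (-2)·-1.5017) / (5) = -0.2141
Change: (-0.0496, -0.0220, 0.0012) → max |·| = 0.0496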